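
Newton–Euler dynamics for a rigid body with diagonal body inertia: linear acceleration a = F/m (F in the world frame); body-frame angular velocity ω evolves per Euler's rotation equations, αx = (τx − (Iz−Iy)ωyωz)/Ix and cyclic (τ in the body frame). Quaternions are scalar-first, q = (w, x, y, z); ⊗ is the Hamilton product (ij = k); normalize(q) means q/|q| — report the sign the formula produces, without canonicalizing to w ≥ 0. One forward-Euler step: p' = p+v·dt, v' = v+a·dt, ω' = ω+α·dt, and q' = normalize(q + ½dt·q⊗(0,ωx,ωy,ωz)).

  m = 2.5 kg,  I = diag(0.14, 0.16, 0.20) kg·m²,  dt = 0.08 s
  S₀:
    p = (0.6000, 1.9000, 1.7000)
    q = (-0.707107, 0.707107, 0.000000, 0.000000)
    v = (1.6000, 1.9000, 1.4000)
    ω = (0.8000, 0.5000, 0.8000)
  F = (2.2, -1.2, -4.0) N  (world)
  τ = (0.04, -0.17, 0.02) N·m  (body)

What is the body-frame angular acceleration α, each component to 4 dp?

precession coupling ω×(Iω) = (0.0160, -0.0384, 0.0080)
α = I⁻¹(τ − ω×Iω) = (0.1714, -0.8225, 0.0600)

α = (0.1714, -0.8225, 0.0600)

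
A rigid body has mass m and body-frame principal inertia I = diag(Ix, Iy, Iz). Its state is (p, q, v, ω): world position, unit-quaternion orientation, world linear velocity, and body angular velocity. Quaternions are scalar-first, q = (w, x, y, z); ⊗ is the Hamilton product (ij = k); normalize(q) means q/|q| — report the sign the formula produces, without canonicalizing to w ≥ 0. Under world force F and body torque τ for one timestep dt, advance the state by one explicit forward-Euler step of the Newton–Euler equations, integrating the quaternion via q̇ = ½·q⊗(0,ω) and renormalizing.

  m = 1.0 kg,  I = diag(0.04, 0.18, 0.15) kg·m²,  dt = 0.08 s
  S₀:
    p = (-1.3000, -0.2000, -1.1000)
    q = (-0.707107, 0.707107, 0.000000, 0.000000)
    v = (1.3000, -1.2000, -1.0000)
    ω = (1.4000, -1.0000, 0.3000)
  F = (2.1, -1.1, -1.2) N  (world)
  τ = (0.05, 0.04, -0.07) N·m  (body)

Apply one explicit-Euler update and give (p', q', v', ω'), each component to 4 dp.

p' = (-1.1960, -0.2960, -1.1800)
q' = (-0.7449, 0.6659, 0.0198, -0.0367)
v' = (1.4680, -1.2880, -1.0960)
ω' = (1.4820, -0.9617, 0.3672)

precession coupling ω×(Iω) = (0.0090, -0.0462, -0.1960)
angular accel α = (1.0250, 0.4789, 0.8400)
ω' = ω + α·dt = (1.4820, -0.9617, 0.3672)
q⊗(0,ω) = (-0.9899498, -0.9899498, 0.4949749, -0.9192391)
q + ½dt·q⊗(0,ω), renormalized = (-0.7449, 0.6659, 0.0198, -0.0367)
new position p' = (-1.1960, -0.2960, -1.1800)
v' = v + a·dt = (1.4680, -1.2880, -1.0960)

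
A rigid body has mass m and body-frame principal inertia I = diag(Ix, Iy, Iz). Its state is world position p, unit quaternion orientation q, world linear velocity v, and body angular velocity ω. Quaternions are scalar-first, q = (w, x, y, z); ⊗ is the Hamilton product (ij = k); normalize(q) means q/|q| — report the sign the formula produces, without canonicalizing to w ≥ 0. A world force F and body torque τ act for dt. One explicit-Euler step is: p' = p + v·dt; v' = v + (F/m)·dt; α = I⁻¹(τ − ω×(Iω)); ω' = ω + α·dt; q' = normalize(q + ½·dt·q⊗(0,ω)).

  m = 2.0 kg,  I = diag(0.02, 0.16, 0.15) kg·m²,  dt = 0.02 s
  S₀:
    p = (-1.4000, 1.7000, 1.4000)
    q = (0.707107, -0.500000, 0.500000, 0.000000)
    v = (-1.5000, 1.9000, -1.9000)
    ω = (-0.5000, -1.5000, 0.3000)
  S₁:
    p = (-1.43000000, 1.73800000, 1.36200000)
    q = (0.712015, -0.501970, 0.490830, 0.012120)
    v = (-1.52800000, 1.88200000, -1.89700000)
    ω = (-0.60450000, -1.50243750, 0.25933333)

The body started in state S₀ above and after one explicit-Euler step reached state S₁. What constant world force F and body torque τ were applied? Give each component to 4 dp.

Δω = ω₁−ω₀ = (-0.10450000, -0.00243750, -0.04066667)
τ = I·(Δω/dt) + ω₀×(Iω₀) = (-0.1000, 0.0000, -0.2000)
v₁ − v₀ = (-0.02800000, -0.01800000, 0.00300000)
F = m·Δv/dt = (-2.8000, -1.8000, 0.3000)

F = (-2.8000, -1.8000, 0.3000)
τ = (-0.1000, 0.0000, -0.2000)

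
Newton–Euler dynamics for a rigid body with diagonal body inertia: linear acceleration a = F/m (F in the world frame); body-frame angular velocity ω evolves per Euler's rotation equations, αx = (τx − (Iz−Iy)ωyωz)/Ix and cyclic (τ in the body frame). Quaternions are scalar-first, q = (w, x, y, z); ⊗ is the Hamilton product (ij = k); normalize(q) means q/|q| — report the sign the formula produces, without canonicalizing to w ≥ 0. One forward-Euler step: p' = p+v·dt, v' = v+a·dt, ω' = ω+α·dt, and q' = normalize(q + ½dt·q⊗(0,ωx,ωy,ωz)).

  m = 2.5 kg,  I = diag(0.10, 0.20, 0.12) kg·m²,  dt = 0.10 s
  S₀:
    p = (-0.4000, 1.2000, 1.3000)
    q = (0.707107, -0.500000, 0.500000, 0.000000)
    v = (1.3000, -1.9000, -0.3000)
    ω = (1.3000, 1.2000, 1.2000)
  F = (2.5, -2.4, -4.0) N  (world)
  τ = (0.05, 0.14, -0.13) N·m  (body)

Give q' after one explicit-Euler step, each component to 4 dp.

Hamilton product q⊗(0,ω) = (0.0500000, 1.5192391, 1.4485284, -0.4014716)
q' = normalize(q + ½dt·q⊗(0,ω)) = (0.7056, -0.4216, 0.5692, -0.0200)

q' = (0.7056, -0.4216, 0.5692, -0.0200)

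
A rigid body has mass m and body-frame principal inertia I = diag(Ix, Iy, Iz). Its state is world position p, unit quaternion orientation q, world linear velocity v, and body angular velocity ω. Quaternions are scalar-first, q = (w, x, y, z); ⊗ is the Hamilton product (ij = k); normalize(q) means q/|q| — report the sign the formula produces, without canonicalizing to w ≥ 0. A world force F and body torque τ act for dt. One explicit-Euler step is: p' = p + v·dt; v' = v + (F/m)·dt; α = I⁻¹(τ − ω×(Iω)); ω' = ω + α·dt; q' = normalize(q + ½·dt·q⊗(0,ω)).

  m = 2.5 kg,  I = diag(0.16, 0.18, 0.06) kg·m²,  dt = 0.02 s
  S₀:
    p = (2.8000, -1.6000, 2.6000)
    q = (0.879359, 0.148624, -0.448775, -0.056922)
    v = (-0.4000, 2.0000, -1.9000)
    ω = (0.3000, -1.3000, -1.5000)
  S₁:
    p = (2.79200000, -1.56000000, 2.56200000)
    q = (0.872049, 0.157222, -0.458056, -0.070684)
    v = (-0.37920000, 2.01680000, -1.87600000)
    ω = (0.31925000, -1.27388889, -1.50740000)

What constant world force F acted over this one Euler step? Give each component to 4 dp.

Δv = v₁−v₀ = (0.02080000, 0.01680000, 0.02400000)
m·(v₁−v₀)/dt = (2.6000, 2.1000, 3.0000)

F = (2.6000, 2.1000, 3.0000)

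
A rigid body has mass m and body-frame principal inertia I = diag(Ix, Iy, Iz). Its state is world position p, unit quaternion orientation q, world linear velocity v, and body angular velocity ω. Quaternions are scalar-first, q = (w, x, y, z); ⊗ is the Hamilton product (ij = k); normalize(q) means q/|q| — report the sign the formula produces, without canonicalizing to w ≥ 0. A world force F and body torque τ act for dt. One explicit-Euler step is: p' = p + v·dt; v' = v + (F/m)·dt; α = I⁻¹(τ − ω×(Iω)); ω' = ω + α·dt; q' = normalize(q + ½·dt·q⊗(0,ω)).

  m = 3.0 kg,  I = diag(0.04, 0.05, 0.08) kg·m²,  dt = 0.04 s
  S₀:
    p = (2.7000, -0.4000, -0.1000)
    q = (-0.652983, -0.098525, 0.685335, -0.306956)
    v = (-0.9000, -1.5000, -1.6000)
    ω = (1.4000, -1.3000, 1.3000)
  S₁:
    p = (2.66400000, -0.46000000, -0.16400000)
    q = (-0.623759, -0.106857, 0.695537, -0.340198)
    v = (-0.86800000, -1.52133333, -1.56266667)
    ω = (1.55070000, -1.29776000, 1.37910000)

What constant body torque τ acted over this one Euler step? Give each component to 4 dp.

τ = (0.1000, -0.0700, 0.1400)

Δω = ω₁−ω₀ = (0.15070000, 0.00224000, 0.07910000)
precession coupling = (-0.0507, -0.0728, -0.0182)
I·α + gyro = (0.1000, -0.0700, 0.1400)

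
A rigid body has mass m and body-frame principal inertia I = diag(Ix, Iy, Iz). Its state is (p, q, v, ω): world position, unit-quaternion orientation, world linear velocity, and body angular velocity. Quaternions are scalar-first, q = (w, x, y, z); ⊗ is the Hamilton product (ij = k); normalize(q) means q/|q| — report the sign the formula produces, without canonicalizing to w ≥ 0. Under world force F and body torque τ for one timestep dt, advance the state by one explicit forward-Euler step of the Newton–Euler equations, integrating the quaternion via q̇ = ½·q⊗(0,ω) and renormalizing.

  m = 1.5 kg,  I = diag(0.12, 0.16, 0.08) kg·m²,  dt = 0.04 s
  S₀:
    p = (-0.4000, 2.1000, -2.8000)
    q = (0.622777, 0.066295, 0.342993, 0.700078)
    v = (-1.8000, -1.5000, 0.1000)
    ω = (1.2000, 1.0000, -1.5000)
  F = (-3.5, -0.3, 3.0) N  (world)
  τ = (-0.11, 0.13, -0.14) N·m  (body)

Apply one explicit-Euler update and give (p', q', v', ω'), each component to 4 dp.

gyro term ω×Iω = (0.1200, -0.0720, 0.0480)
(τ − ω×Iω)/I = (-1.9167, 1.2625, -2.3500)
new body rate ω' = (1.1233, 1.0505, -1.5940)
q⊗(0,ω) = (0.6275700, -0.4672351, 1.5623131, -1.2794621)
q + ½dt·q⊗(0,ω), renormalized = (0.6347, 0.0569, 0.3739, 0.6739)
a = F/m = (-2.3333, -0.2000, 2.0000)
new position p' = (-0.4720, 2.0400, -2.7960)
new velocity v' = (-1.8933, -1.5080, 0.1800)

p' = (-0.4720, 2.0400, -2.7960)
q' = (0.6347, 0.0569, 0.3739, 0.6739)
v' = (-1.8933, -1.5080, 0.1800)
ω' = (1.1233, 1.0505, -1.5940)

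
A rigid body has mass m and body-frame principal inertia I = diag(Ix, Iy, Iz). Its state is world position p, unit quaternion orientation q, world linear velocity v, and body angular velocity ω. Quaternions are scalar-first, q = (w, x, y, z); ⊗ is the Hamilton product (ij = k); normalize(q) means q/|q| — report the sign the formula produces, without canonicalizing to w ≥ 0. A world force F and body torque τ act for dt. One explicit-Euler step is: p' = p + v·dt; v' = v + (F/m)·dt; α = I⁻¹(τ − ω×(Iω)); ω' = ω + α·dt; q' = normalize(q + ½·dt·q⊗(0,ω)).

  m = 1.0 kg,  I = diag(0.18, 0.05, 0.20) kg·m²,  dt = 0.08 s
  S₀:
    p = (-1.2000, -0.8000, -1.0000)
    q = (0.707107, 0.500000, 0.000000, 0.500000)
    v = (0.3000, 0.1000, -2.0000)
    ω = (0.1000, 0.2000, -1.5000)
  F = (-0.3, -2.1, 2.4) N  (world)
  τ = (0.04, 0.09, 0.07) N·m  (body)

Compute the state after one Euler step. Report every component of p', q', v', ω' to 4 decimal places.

new position p' = (-1.1760, -0.7920, -1.1600)
v' = v + a·dt = (0.2760, -0.0680, -1.8080)
(τ − ω×Iω)/I = (0.4722, 1.7400, 0.3630)
ω' = ω + α·dt = (0.1378, 0.3392, -1.4710)
q⊗(0,ω) = (0.7000000, -0.0292893, 0.9414214, -0.9606605)
q' = normalize(q + ½dt·q⊗(0,ω)) = (0.7338, 0.4979, 0.0376, 0.4607)

p' = (-1.1760, -0.7920, -1.1600)
q' = (0.7338, 0.4979, 0.0376, 0.4607)
v' = (0.2760, -0.0680, -1.8080)
ω' = (0.1378, 0.3392, -1.4710)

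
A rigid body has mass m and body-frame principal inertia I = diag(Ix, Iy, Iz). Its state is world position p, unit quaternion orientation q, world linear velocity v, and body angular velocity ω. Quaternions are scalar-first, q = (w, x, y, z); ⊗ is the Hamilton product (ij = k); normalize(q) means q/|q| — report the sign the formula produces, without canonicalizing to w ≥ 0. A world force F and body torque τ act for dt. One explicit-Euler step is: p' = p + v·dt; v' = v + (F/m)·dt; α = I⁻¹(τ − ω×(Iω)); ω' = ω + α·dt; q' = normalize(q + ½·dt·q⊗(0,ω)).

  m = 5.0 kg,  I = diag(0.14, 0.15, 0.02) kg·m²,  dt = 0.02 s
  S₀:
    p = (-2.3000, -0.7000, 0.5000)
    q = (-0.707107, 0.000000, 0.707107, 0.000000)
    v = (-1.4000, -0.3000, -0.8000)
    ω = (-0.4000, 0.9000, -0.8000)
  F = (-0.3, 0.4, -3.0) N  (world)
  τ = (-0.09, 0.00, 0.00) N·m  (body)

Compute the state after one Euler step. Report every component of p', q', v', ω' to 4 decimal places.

α = I⁻¹(τ − ω×Iω) = (-1.3114, -0.2560, 0.1800)
ω + α·dt = (-0.4262, 0.8949, -0.7964)
2q̇ = q⊗(0,ω) = (-0.6363963, -0.2828428, -0.6363963, 0.8485284)
q' = normalize(q + ½dt·q⊗(0,ω)) = (-0.7134, -0.0028, 0.7007, 0.0085)
new position p' = (-2.3280, -0.7060, 0.4840)
new velocity v' = (-1.4012, -0.2984, -0.8120)

p' = (-2.3280, -0.7060, 0.4840)
q' = (-0.7134, -0.0028, 0.7007, 0.0085)
v' = (-1.4012, -0.2984, -0.8120)
ω' = (-0.4262, 0.8949, -0.7964)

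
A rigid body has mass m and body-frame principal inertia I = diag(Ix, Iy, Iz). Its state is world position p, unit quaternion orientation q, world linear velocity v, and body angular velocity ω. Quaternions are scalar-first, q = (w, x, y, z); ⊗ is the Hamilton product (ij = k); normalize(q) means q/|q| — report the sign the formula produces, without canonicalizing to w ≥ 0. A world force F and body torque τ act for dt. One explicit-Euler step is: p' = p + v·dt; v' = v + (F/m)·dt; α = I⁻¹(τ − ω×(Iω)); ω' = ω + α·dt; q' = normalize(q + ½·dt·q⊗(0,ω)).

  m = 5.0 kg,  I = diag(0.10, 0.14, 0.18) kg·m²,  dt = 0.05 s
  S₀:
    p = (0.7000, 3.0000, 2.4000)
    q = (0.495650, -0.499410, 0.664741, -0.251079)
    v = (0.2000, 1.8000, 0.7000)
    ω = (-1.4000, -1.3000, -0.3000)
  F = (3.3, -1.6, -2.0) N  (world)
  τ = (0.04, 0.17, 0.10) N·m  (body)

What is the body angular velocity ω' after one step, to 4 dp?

gyro term ω×Iω = (0.0156, -0.0336, 0.0728)
angular accel α = (0.2440, 1.4543, 0.1511)
ω + α·dt = (-1.3878, -1.2273, -0.2924)

ω' = (-1.3878, -1.2273, -0.2924)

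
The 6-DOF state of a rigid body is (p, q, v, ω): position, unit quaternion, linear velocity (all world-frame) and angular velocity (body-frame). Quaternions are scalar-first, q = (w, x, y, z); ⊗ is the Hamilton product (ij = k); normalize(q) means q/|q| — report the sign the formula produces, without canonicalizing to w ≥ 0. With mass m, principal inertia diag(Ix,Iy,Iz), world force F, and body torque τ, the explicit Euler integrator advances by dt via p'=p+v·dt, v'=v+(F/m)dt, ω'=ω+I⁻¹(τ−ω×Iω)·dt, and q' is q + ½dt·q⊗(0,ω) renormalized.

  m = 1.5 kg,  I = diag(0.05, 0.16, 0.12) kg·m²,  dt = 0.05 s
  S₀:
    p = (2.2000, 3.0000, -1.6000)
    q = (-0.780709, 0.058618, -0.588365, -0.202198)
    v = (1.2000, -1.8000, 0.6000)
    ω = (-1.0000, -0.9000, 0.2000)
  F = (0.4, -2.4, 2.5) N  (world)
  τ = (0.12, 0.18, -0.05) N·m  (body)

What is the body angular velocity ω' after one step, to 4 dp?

(τ − ω×Iω)/I = (2.2560, 1.0375, -1.2417)
new body rate ω' = (-0.8872, -0.8481, 0.1379)

ω' = (-0.8872, -0.8481, 0.1379)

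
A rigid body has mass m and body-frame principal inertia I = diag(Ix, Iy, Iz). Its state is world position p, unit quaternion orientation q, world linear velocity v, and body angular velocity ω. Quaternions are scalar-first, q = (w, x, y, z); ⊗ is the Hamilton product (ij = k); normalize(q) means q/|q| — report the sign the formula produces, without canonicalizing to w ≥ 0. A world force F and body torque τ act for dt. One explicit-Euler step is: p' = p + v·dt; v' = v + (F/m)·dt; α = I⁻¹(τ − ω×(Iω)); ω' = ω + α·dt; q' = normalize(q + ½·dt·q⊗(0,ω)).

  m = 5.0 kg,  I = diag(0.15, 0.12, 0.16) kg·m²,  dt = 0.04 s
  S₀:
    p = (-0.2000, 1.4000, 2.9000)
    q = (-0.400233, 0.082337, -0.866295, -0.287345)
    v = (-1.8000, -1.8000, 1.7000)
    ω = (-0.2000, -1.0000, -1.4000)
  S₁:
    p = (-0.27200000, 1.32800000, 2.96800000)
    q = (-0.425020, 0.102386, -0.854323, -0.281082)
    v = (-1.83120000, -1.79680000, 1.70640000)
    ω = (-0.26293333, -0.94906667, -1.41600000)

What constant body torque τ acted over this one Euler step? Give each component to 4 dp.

τ = (-0.1800, 0.1500, -0.0700)

ω₁ − ω₀ = (-0.06293333, 0.05093333, -0.01600000)
precession coupling = (0.0560, -0.0028, -0.0060)
τ = I·(Δω/dt) + ω₀×(Iω₀) = (-0.1800, 0.1500, -0.0700)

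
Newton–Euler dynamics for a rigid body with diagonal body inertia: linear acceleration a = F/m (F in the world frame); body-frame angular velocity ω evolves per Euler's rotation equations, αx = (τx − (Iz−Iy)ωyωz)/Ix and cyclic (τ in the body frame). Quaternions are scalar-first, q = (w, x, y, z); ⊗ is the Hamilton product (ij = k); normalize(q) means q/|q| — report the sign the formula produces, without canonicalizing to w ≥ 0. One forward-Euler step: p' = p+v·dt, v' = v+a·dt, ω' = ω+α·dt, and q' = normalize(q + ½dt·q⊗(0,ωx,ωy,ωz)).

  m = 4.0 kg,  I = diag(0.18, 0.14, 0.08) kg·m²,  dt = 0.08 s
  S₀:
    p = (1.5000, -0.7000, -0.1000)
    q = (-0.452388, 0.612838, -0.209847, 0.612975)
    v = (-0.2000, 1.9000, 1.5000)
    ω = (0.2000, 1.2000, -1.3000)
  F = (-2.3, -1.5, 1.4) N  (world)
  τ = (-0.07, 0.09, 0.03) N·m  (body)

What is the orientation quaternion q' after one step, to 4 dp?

q' = (-0.4143, 0.5892, -0.1943, 0.6659)

Hamilton product q⊗(0,ω) = (0.9261163, -0.5532465, 0.3764188, 1.3654794)
q' = normalize(q + ½dt·q⊗(0,ω)) = (-0.4143, 0.5892, -0.1943, 0.6659)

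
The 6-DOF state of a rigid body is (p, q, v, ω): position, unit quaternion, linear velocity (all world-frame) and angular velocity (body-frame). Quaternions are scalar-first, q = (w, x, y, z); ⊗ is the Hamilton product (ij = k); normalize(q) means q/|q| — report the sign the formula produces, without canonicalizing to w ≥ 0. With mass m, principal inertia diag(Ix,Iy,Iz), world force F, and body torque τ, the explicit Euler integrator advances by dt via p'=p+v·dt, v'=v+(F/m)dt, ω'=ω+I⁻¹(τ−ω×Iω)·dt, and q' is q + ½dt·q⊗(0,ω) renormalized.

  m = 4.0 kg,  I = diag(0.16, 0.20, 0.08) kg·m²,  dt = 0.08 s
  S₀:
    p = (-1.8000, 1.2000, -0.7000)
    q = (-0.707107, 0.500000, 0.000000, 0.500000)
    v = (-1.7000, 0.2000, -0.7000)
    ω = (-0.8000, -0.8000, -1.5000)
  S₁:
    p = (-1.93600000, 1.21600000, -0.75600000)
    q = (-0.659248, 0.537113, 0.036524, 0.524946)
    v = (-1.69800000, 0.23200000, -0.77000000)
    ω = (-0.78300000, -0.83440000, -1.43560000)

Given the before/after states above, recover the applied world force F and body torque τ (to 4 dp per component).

Δω = ω₁−ω₀ = (0.01700000, -0.03440000, 0.06440000)
applied torque τ = (-0.1100, 0.0100, 0.0900)
velocity change Δv = (0.00200000, 0.03200000, -0.07000000)
F = m·Δv/dt = (0.1000, 1.6000, -3.5000)

F = (0.1000, 1.6000, -3.5000)
τ = (-0.1100, 0.0100, 0.0900)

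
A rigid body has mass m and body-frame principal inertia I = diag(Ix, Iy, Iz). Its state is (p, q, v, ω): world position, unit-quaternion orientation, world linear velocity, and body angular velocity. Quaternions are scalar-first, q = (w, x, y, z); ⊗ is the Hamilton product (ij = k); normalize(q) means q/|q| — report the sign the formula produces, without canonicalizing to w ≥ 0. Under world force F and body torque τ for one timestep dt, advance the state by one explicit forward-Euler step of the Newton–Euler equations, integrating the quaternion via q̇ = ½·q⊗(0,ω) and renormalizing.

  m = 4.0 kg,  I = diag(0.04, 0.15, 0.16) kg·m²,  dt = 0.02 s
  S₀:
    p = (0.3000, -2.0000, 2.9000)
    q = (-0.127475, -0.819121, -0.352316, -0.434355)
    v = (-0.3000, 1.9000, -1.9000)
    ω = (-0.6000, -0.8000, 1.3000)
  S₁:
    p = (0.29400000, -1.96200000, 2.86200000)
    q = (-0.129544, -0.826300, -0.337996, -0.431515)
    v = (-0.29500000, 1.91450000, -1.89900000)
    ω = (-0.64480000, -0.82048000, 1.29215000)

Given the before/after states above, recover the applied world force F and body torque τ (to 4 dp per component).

Δω = ω₁−ω₀ = (-0.04480000, -0.02048000, -0.00785000)
gyro term ω₀×Iω₀ = (-0.0104, 0.0936, 0.0528)
I·α + gyro = (-0.1000, -0.0600, -0.0100)
velocity change Δv = (0.00500000, 0.01450000, 0.00100000)
applied force F = (1.0000, 2.9000, 0.2000)

F = (1.0000, 2.9000, 0.2000)
τ = (-0.1000, -0.0600, -0.0100)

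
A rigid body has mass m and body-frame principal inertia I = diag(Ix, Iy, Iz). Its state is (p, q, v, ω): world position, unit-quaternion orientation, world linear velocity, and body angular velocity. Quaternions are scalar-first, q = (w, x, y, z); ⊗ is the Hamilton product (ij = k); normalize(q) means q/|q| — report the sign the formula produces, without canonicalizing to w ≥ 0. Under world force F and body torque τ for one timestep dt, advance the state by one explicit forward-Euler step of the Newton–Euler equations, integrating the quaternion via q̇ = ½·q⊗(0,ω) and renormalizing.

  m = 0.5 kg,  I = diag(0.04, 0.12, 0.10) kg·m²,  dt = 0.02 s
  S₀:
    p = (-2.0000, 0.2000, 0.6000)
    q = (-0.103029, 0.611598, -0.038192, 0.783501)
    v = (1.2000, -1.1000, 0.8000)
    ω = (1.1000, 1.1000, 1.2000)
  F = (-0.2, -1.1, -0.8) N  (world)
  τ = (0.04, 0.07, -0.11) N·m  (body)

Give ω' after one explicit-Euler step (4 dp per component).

precession coupling ω×(Iω) = (-0.0264, -0.0792, 0.0968)
angular accel α = (1.6600, 1.2433, -2.0680)
new body rate ω' = (1.1332, 1.1249, 1.1586)

ω' = (1.1332, 1.1249, 1.1586)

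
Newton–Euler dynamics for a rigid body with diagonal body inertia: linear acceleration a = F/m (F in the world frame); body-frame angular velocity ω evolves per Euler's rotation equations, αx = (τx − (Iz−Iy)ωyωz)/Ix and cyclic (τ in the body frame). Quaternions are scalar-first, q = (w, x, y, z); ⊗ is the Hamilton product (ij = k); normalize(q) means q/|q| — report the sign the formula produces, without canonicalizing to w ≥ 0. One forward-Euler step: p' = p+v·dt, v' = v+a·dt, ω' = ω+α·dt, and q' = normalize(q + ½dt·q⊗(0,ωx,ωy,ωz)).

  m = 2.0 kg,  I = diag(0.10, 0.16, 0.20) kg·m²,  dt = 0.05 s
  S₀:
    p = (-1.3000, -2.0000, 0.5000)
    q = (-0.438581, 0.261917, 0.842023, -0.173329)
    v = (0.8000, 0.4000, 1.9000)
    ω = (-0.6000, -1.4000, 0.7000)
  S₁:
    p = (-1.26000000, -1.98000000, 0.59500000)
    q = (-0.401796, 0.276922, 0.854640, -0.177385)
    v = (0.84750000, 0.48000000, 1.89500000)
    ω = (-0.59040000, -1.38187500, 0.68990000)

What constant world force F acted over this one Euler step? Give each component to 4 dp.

v₁ − v₀ = (0.04750000, 0.08000000, -0.00500000)
applied force F = (1.9000, 3.2000, -0.2000)

F = (1.9000, 3.2000, -0.2000)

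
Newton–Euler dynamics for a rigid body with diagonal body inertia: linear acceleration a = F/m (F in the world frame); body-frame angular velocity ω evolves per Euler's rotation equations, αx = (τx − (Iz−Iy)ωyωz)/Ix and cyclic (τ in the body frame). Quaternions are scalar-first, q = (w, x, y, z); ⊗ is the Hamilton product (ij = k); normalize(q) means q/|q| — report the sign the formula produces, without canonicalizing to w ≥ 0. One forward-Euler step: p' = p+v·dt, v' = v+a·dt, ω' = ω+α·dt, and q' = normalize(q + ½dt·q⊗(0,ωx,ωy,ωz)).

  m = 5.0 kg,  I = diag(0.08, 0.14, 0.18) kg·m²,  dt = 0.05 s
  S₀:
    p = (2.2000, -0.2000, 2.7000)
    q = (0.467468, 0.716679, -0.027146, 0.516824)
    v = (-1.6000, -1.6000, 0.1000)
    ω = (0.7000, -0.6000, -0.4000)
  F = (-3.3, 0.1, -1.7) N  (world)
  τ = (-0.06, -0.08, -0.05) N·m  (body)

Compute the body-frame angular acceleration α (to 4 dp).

α = (-0.8700, -0.7714, -0.1378)

precession coupling ω×(Iω) = (0.0096, 0.0280, -0.0252)
(τ − ω×Iω)/I = (-0.8700, -0.7714, -0.1378)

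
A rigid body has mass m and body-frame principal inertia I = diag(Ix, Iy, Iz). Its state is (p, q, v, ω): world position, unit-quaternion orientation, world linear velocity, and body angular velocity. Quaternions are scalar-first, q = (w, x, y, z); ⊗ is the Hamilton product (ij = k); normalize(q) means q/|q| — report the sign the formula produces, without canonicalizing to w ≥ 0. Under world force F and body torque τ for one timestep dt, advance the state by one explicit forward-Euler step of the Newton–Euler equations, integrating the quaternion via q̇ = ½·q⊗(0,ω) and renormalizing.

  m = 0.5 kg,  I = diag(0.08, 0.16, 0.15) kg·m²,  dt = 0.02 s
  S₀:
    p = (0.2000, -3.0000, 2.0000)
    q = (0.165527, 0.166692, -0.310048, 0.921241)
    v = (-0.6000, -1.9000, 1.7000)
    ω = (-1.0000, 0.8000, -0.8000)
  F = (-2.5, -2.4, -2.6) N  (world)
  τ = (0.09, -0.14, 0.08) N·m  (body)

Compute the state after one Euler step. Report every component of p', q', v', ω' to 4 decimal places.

α = I⁻¹(τ − ω×Iω) = (1.0450, -0.5250, 0.9600)
ω + α·dt = (-0.9791, 0.7895, -0.7808)
q⊗(0,ω) = (1.1517232, -0.6544814, -0.6554658, -0.3091160)
updated quaternion q' = (0.1770, 0.1601, -0.3166, 0.9180)
linear accel F/m = (-5.0000, -4.8000, -5.2000)
p + v·dt = (0.1880, -3.0380, 2.0340)
new velocity v' = (-0.7000, -1.9960, 1.5960)

p' = (0.1880, -3.0380, 2.0340)
q' = (0.1770, 0.1601, -0.3166, 0.9180)
v' = (-0.7000, -1.9960, 1.5960)
ω' = (-0.9791, 0.7895, -0.7808)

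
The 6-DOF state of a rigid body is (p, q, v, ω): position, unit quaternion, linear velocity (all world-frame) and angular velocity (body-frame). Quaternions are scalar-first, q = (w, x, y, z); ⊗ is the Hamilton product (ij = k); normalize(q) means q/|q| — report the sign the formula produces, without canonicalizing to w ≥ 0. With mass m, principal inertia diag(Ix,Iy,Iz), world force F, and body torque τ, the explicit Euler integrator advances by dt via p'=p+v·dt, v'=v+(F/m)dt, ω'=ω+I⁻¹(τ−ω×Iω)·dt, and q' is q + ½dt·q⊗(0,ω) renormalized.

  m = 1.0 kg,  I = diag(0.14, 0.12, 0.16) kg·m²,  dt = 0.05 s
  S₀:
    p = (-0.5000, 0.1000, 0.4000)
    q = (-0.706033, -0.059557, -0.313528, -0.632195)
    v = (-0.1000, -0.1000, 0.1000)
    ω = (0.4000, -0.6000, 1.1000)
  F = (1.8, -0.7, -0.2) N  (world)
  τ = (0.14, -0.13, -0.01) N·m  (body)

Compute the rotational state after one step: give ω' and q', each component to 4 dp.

ω' = (0.4594, -0.6505, 1.0954)
q' = (-0.6924, -0.0847, -0.3075, -0.6472)

precession coupling ω×(Iω) = (-0.0264, -0.0088, 0.0048)
α = I⁻¹(τ − ω×Iω) = (1.1886, -1.0100, -0.0925)
ω + α·dt = (0.4594, -0.6505, 1.0954)
q⊗(0,ω) = (0.5311205, -1.0066110, 0.2362545, -0.6154909)
q + ½dt·q⊗(0,ω), renormalized = (-0.6924, -0.0847, -0.3075, -0.6472)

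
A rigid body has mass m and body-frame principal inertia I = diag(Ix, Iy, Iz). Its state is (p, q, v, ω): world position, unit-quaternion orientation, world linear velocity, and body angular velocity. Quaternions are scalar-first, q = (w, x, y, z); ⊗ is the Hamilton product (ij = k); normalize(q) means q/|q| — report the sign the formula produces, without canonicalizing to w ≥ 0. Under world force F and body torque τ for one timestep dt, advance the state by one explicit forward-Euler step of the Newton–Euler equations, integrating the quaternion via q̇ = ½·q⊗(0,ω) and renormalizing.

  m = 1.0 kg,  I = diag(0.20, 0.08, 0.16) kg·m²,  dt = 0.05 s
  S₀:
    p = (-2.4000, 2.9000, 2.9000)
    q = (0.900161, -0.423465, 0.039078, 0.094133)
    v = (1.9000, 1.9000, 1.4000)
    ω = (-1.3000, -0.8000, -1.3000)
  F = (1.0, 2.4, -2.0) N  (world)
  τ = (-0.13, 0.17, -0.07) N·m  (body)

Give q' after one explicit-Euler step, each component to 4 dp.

q' = (0.8891, -0.4515, 0.0042, 0.0745)

Hamilton product q⊗(0,ω) = (-0.3968692, -1.1457043, -1.3930062, -0.7806359)
updated quaternion q' = (0.8891, -0.4515, 0.0042, 0.0745)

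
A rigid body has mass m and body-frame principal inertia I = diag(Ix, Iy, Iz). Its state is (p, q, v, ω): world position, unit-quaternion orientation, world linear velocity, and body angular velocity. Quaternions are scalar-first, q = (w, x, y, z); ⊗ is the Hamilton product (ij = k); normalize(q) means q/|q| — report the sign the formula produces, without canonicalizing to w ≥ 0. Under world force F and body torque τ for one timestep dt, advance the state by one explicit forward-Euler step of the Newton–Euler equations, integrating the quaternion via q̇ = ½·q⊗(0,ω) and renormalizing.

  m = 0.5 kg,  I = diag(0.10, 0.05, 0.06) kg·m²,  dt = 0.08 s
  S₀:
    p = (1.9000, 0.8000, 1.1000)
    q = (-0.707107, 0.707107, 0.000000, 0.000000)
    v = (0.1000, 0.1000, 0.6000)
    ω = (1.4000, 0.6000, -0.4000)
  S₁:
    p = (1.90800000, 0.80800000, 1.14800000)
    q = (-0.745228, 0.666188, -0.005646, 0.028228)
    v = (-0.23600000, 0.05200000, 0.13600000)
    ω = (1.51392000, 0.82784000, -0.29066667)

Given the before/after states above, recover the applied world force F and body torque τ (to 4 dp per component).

ω₁ − ω₀ = (0.11392000, 0.22784000, 0.10933333)
precession coupling = (-0.0024, -0.0224, -0.0420)
applied torque τ = (0.1400, 0.1200, 0.0400)
velocity change Δv = (-0.33600000, -0.04800000, -0.46400000)
m·(v₁−v₀)/dt = (-2.1000, -0.3000, -2.9000)

F = (-2.1000, -0.3000, -2.9000)
τ = (0.1400, 0.1200, 0.0400)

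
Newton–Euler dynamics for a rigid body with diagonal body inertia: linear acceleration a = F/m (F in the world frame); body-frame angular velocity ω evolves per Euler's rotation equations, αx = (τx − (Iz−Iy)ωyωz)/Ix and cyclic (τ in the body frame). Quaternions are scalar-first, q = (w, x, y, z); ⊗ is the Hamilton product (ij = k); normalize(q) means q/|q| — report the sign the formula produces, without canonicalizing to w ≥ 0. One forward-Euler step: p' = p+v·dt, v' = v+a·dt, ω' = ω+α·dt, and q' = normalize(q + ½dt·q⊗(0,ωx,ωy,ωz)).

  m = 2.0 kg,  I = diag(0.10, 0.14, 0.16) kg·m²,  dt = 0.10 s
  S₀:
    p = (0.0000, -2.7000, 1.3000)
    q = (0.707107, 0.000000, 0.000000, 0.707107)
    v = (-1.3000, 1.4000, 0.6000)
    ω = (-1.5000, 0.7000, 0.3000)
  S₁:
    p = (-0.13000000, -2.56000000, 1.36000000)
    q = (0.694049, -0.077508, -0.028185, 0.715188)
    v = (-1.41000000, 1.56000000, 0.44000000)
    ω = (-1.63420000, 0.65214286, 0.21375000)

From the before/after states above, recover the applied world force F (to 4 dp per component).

velocity change Δv = (-0.11000000, 0.16000000, -0.16000000)
m·(v₁−v₀)/dt = (-2.2000, 3.2000, -3.2000)

F = (-2.2000, 3.2000, -3.2000)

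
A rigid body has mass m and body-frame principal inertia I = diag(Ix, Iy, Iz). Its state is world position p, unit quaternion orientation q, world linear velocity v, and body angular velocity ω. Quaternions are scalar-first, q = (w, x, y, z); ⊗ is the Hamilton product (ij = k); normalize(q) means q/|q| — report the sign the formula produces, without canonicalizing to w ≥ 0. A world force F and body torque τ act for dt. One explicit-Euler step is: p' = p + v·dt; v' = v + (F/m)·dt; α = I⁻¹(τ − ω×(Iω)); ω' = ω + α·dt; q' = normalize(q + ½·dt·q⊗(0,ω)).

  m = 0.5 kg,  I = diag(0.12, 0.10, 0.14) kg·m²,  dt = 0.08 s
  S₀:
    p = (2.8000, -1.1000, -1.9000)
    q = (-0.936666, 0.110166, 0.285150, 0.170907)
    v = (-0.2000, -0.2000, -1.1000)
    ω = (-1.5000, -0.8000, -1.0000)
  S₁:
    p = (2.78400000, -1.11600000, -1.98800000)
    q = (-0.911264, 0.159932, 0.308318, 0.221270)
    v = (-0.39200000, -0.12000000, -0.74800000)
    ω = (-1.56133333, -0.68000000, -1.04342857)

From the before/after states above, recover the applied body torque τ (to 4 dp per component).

τ = (-0.0600, 0.1200, -0.1000)

rate change Δω = (-0.06133333, 0.12000000, -0.04342857)
precession coupling = (0.0320, -0.0300, -0.0240)
τ = I·(Δω/dt) + ω₀×(Iω₀) = (-0.0600, 0.1200, -0.1000)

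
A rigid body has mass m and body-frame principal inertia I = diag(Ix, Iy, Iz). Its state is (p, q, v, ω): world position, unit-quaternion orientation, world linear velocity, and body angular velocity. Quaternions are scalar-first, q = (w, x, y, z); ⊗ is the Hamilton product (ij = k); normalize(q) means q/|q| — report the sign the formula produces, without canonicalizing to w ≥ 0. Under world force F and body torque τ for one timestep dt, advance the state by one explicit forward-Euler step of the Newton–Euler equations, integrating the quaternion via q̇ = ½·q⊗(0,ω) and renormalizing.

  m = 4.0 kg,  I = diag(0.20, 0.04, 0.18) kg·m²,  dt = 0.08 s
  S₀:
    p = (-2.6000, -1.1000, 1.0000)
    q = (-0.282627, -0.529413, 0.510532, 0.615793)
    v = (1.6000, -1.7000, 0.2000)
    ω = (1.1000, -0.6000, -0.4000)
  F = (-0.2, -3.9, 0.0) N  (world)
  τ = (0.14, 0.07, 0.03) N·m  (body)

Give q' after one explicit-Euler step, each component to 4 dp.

q⊗(0,ω) = (1.1349907, -0.1456267, 0.6351833, -0.1308866)
q + ½dt·q⊗(0,ω), renormalized = (-0.2369, -0.5345, 0.5352, 0.6097)

q' = (-0.2369, -0.5345, 0.5352, 0.6097)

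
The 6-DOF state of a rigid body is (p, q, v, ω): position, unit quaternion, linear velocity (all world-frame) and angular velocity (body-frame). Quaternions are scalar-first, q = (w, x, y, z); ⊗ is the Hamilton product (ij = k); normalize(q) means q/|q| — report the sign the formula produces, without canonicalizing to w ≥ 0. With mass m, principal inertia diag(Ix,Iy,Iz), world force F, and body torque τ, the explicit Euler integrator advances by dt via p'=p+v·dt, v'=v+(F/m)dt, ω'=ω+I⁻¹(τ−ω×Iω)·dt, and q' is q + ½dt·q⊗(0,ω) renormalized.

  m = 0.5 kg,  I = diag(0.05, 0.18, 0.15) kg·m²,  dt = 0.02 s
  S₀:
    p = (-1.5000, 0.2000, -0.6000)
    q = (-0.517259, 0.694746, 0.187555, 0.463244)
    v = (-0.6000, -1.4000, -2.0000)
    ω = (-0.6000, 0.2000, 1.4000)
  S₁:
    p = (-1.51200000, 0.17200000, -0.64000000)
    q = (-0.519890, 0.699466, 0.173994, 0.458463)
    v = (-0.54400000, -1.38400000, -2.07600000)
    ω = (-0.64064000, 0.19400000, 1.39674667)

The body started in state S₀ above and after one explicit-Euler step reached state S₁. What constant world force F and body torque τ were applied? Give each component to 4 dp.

F = (1.4000, 0.4000, -1.9000)
τ = (-0.1100, 0.0300, -0.0400)

velocity change Δv = (0.05600000, 0.01600000, -0.07600000)
m·(v₁−v₀)/dt = (1.4000, 0.4000, -1.9000)
ω₁ − ω₀ = (-0.04064000, -0.00600000, -0.00325333)
applied torque τ = (-0.1100, 0.0300, -0.0400)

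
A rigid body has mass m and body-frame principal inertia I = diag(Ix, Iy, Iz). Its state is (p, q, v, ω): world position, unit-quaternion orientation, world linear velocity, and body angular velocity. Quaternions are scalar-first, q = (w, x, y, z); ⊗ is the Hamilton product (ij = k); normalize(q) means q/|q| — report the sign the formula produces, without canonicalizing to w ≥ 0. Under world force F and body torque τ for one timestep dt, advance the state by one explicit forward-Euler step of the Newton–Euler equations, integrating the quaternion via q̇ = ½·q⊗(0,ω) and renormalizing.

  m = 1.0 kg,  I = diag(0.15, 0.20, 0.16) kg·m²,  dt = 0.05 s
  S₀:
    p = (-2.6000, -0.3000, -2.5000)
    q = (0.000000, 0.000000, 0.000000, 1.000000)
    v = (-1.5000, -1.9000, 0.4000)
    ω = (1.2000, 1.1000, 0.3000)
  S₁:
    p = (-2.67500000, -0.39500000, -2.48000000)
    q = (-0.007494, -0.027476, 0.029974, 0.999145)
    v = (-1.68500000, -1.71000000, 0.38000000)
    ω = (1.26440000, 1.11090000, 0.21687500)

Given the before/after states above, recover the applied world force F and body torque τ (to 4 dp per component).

ω₁ − ω₀ = (0.06440000, 0.01090000, -0.08312500)
I·α + gyro = (0.1800, 0.0400, -0.2000)
v₁ − v₀ = (-0.18500000, 0.19000000, -0.02000000)
applied force F = (-3.7000, 3.8000, -0.4000)

F = (-3.7000, 3.8000, -0.4000)
τ = (0.1800, 0.0400, -0.2000)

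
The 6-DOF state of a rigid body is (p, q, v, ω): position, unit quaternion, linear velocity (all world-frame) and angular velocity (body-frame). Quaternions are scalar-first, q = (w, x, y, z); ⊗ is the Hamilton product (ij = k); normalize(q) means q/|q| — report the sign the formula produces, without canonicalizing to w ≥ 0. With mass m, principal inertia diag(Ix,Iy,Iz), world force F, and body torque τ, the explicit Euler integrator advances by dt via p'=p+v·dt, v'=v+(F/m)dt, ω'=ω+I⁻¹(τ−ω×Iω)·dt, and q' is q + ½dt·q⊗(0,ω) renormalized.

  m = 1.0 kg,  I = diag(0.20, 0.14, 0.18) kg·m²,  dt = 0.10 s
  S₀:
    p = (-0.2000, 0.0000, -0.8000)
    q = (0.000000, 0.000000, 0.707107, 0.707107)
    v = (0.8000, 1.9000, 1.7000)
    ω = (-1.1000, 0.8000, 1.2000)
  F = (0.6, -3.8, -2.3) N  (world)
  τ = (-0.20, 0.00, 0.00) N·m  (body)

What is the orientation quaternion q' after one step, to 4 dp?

q' = (-0.0704, 0.0141, 0.6655, 0.7429)

Hamilton product q⊗(0,ω) = (-1.4142140, 0.2828428, -0.7778177, 0.7778177)
q' = normalize(q + ½dt·q⊗(0,ω)) = (-0.0704, 0.0141, 0.6655, 0.7429)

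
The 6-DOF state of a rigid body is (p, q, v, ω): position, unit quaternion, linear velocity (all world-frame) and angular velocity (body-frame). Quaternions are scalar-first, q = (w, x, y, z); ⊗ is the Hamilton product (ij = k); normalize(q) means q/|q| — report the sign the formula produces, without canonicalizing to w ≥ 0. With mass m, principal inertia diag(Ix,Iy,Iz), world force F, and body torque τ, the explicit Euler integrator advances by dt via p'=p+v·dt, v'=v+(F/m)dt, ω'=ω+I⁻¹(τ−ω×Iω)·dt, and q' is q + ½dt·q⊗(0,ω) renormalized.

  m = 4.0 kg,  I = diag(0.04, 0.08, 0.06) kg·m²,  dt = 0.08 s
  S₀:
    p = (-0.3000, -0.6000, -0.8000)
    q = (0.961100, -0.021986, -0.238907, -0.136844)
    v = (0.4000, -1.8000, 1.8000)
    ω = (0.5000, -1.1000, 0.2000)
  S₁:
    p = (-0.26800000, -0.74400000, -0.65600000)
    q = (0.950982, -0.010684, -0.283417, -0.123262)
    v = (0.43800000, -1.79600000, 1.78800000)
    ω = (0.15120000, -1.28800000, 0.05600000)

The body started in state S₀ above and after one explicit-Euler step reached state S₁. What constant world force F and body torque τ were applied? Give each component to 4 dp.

F = (1.9000, 0.2000, -0.6000)
τ = (-0.1700, -0.1900, -0.1300)

rate change Δω = (-0.34880000, -0.18800000, -0.14400000)
τ = I·(Δω/dt) + ω₀×(Iω₀) = (-0.1700, -0.1900, -0.1300)
Δv = v₁−v₀ = (0.03800000, 0.00400000, -0.01200000)
applied force F = (1.9000, 0.2000, -0.6000)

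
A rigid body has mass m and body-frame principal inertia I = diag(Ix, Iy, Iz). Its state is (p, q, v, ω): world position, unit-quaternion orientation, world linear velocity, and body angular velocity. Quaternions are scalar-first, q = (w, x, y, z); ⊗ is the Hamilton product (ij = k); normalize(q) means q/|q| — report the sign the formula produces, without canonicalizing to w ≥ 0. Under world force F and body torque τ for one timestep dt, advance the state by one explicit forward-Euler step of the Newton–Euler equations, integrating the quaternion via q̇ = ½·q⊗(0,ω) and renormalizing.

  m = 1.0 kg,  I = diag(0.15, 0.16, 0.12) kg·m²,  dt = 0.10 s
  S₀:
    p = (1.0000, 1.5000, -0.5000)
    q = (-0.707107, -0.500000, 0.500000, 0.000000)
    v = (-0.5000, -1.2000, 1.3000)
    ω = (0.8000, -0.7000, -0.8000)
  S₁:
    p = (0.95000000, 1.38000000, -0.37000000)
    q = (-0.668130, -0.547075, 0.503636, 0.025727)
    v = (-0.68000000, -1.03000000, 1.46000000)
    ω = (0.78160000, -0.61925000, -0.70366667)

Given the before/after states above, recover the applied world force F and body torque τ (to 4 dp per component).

F = (-1.8000, 1.7000, 1.6000)
τ = (-0.0500, 0.1100, 0.1100)

rate change Δω = (-0.01840000, 0.08075000, 0.09633333)
precession coupling = (-0.0224, -0.0192, -0.0056)
applied torque τ = (-0.0500, 0.1100, 0.1100)
v₁ − v₀ = (-0.18000000, 0.17000000, 0.16000000)
m·(v₁−v₀)/dt = (-1.8000, 1.7000, 1.6000)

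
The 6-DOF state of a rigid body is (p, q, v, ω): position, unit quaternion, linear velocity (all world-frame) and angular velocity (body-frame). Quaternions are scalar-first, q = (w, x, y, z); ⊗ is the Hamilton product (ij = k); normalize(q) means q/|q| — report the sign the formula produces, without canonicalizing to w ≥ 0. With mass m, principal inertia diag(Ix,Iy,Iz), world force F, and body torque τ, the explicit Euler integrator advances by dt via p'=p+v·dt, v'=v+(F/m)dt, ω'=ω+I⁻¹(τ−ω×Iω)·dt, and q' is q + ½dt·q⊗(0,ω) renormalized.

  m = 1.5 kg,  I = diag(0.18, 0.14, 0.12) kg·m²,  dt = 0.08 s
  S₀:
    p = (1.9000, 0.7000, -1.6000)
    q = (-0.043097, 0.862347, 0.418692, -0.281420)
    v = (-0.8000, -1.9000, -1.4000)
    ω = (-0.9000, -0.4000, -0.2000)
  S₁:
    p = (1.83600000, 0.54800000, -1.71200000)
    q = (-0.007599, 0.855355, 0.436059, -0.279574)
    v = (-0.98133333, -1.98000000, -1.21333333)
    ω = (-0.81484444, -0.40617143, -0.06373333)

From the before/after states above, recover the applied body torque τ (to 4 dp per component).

Δω = ω₁−ω₀ = (0.08515556, -0.00617143, 0.13626667)
ω₀×(Iω₀) = (-0.0016, 0.0108, -0.0144)
τ = I·(Δω/dt) + ω₀×(Iω₀) = (0.1900, 0.0000, 0.1900)

τ = (0.1900, 0.0000, 0.1900)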